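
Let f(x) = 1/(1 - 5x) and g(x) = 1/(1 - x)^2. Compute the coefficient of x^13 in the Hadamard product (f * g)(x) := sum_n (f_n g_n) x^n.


f has coefficients f_k = 5^k. For g = 1/(1 - x)^2 the coefficient is g_k = C(k + 1, 1) = k + 1. The Hadamard coefficient is (f * g)_k = 5^k * (k + 1).
For k = 13: 5^13 * 14 = 1220703125 * 14 = 17089843750.

17089843750


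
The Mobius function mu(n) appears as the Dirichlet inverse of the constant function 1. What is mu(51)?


51 = 3 * 17 (all distinct primes).
mu(51) = (-1)^2 = 1

1


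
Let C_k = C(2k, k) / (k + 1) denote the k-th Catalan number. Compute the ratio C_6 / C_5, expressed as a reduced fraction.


Using C_k = (2k)! / (k! (k+1)!), the ratio C_{k+1}/C_k simplifies to
C_{k+1}/C_k = [(2k+2)! / ((k+1)! (k+2)!)] * [k! (k+1)! / (2k)!]
 = (2k+2)(2k+1) / ((k+1)(k+2)) = 2(2k+1) / (k+2).
For k = 5: 2(2*5 + 1) / (5 + 2) = 22/7 = 22/7.

22/7


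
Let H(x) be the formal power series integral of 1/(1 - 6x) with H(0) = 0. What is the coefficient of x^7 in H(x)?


1/(1 - 6x) = sum_{k>=0} 6^k x^k. Integrating termwise with H(0) = 0:
H(x) = sum_{k>=0} 6^k x^(k+1) / (k+1) = sum_{m>=1} 6^(m-1) x^m / m.
For m = 7: 6^6/7 = 46656/7 = 46656/7.

46656/7


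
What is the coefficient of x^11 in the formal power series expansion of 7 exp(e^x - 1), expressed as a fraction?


exp(e^x - 1) is the exponential generating function for the Bell numbers Bell_k: exp(e^x - 1) = sum_{k>=0} Bell_k x^k / k!.
So the coefficient of x^11 in 7 exp(e^x - 1) is 7 Bell_11 / 11!.
Computing: Bell_11 = 678570 and 11! = 39916800, giving
7 * 678570/39916800 = 22619/190080.

22619/190080


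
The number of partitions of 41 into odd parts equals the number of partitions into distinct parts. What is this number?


Computing partitions of 41 into odd parts (1, 3, 5, ...):
Using the generating function prod_{k>=0} 1/(1-x^(2k+1)),
the count is 1260

1260


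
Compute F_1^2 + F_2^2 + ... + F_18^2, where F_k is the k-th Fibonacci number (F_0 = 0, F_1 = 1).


There is a standard identity sum_{k=0}^{N} F_k^2 = F_N * F_{N+1} (proved inductively from the telescoping relation F_k^2 = F_k F_{k+1} - F_{k-1} F_k). Then
sum_{k=1}^{18} F_k^2 = F_18 F_19 - F_0 F_1.
Computing: F_18 = 2584, F_19 = 4181, F_0 = 0, F_1 = 1.
Sum = 2584 * 4181 - 0 * 1 = 10803704.

10803704


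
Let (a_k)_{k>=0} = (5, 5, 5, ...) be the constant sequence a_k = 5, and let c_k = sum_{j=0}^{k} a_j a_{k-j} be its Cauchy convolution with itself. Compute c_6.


Since a_j = 5 for all j >= 0, the convolution sum becomes
c_k = sum_{j=0}^{k} 5 * 5 = 25 * (k + 1).
Equivalently, the generating function of (a_k) is 5/(1 - x) and its square is 25/(1 - x)^2 = sum_{k>=0} 25(k + 1) x^k.
For k = 6: 25 * 7 = 175.

175


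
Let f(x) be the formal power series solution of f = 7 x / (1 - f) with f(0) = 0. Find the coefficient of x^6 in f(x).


Apply Lagrange inversion: f = 7 x * phi(f) with phi(t) = 1/(1 - t), so
[x^n] f = 7^n * (1/n) [t^(n-1)] phi(t)^n = 7^n * (1/n) [t^(n-1)] (1 - t)^(-n) = 7^n * (1/n) C(2n - 2, n - 1) = 7^n * C_{n-1}.
For n = 6: C_5 = C(10, 5) / 6 = 252/6 = 42.
With the 7^6 = 117649 factor, the coefficient is 117649 * 42 = 4941258.

4941258


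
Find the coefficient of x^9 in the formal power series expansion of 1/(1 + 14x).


Write 1/(1 + c x) = 1/(1 - (-c) x) and apply the geometric-series identity
1/(1 - y) = sum_{k>=0} y^k to get 1/(1 + c x) = sum_{k>=0} (-c)^k x^k.
So the coefficient of x^k is (-c)^k = (-1)^k * c^k.
Here c = 14 and k = 9:
(-14)^9 = -1 * 20661046784 = -20661046784

-20661046784


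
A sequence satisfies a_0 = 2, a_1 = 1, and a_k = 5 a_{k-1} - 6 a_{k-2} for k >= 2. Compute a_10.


The characteristic equation is t^2 - 5 t + 6 = 0, with roots r_1 = 2 and r_2 = 3 (so c_1 = r_1 + r_2, c_2 = -r_1 r_2 as required).
One can use the closed form a_n = A r_1^n + B r_2^n, but direct iteration is more reliable:
a_0 = 2, a_1 = 1, a_2 = -7, a_3 = -41, a_4 = -163, a_5 = -569, a_6 = -1867, a_7 = -5921, a_8 = -18403, a_9 = -56489, a_10 = -172027.
So a_10 = -172027.

-172027


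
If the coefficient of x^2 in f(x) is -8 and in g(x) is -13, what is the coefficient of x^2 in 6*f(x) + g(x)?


Scalar multiplication scales coefficients: 6 * -8 = -48.
Then add the g coefficient: -48 + -13
= -61

-61


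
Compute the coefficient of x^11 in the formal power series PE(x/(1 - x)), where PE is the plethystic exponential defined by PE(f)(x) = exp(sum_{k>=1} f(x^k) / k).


For f(x) = x/(1 - x) we have
sum_{k>=1} f(x^k) / k = sum_{k>=1} (1/k) * x^k / (1 - x^k) = sum_{k, m >= 1} x^(k m) / k,
which after exponentiating simplifies to
PE(x/(1 - x)) = prod_{k>=1} 1 / (1 - x^k).
This is the generating function for the partition function p(n), so the coefficient of x^11 is p(11).
Computing p(11) by dynamic programming over parts 1, 2, ..., 11: p(11) = 56.

56


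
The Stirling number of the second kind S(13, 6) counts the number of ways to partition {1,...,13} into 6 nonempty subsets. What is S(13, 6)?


Using the explicit formula S(n,k) = (1/k!) sum_{j=0}^{k} (-1)^(k-j) C(k,j) j^n:
S(13, 6) = 9321312
Equivalently, S(n,k) is n! times the coefficient of x^n in the EGF (e^x - 1)^k / k!.

9321312


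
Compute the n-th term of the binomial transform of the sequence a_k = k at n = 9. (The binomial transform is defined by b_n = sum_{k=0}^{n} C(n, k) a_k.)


With a_k = k, b_n = sum_{k=0}^{n} C(n, k) k. Using k * C(n, k) = n * C(n-1, k-1) gives b_n = n * sum_{k>=1} C(n-1, k-1) = n * 2^(n-1).
For n = 9: 9 * 2^8 = 9 * 256 = 2304.

2304


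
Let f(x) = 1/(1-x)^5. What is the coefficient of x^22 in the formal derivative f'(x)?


Differentiate: d/dx [ 1/(1-x)^r ] = r / (1-x)^(r+1).
Here r = 5, so f'(x) = 5 / (1-x)^6.
The expansion of 1/(1-x)^(r+1) has coefficient of x^n equal to C(n+r, r).
So the coefficient of x^22 in f'(x) is
5 * C(27, 5) = 5 * 80730 = 403650

403650


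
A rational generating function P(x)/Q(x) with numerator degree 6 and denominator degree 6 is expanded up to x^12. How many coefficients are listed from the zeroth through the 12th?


Expanding up to x^12 gives the coefficients for x^0, x^1, ..., x^12.
That is 12 + 1 = 13 coefficients in total.

13


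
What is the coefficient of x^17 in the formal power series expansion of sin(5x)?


The Maclaurin series is sin(t) = sum_{k>=0} (-1)^k t^(2k+1) / (2k+1)!, so substituting t = 5x, only odd powers of x are nonzero, with coefficient of x^(2k+1) equal to (-1)^k 5^(2k+1) / (2k+1)!.
Write 17 = 2*8 + 1, giving the coefficient (-1)^8 * 5^17 / 17! = 762939453125/355687428096000 = 6103515625/2845499424768.

6103515625/2845499424768


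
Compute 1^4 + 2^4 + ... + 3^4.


This power sum has a closed form given by Faulhaber's formula
sum_{k=1}^{m} k^p = (1 / (p + 1)) * sum_{j=0}^{p} C(p + 1, j) B_j m^(p + 1 - j),
but for small m direct computation is fastest:
1 + 16 + 81 = 98.

98


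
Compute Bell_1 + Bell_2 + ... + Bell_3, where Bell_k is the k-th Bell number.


Recall Bell_k counts set partitions of a k-set (with Bell_0 = 1 by convention).
Bell_1 through Bell_3: 1, 2, 5
Sum = 1 + 2 + 5 = 8.

8


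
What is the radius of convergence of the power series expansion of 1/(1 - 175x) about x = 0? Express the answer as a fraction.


Expanding 1/(1 - 175x) = sum_{k>=0} 175^k x^k, the series converges when |175x| < 1, i.e., |x| < 1/175.
So the radius of convergence is 1/175 = 1/175.

1/175


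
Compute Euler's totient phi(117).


phi(n) counts integers in [1, n] coprime to n. Using the multiplicative formula phi(n) = n * prod_{p | n} (1 - 1/p):
117 = 3^2 * 13, so
phi(117) = 117 * (1 - 1/3) * (1 - 1/13) = 72.

72


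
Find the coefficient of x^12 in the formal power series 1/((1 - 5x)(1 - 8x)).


By partial fractions or Cauchy convolution:
The coefficient equals sum_{k=0}^{12} 5^k * 8^(12-k).
= 182845036921

182845036921


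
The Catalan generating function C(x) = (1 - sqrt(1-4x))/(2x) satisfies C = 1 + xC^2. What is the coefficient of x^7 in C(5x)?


Substituting x -> 5x scales the n-th coefficient by 5^n, so [x^7] C(5x) = 5^7 * C_7.
C_7 = C(2*7, 7)/(8) = 3432/8 = 429.
So 5^7 * 429 = 78125 * 429 = 33515625.

33515625


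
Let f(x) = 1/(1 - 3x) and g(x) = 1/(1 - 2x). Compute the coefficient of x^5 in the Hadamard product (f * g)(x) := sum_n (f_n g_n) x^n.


f has coefficients f_k = 3^k and g has coefficients g_k = 2^k, so the Hadamard product has coefficient (f*g)_k = 3^k * 2^k = 6^k.
For k = 5: 6^5 = 7776.

7776


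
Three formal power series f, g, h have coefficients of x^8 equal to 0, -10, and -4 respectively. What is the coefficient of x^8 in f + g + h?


Series addition is componentwise:
0 + -10 + -4
= -14

-14


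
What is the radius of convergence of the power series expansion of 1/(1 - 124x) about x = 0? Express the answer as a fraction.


Expanding 1/(1 - 124x) = sum_{k>=0} 124^k x^k, the series converges when |124x| < 1, i.e., |x| < 1/124.
So the radius of convergence is 1/124 = 1/124.

1/124


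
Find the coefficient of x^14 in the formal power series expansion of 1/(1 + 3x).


Write 1/(1 + c x) = 1/(1 - (-c) x) and apply the geometric-series identity
1/(1 - y) = sum_{k>=0} y^k to get 1/(1 + c x) = sum_{k>=0} (-c)^k x^k.
So the coefficient of x^k is (-c)^k = (-1)^k * c^k.
Here c = 3 and k = 14:
(-3)^14 = 1 * 4782969 = 4782969

4782969


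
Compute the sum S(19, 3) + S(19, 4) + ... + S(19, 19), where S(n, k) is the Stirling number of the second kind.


By definition, S(n, k) counts partitions of an n-set into exactly k nonempty blocks.
Computing row n = 19 for k = 3..19:
S(19, k): 193448101, 11259666950, 147589284710, 693081601779, 1492924634839, 1709751003480, 1144614626805, 477297033785, 129413217791, 23466951300, 2892439160, 243577530, 13916778, 527136, 12597, 171, 1
Sum = 5832741942913.

5832741942913


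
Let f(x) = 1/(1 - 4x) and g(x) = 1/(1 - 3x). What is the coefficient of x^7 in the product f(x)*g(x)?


The coefficient of x^n in f*g is the Cauchy product: sum_{k=0}^{n} a^k * b^(n-k).
With a=4, b=3, n=7:
sum_{k=0}^{7} 4^k * 3^(7-k)
= 58975

58975


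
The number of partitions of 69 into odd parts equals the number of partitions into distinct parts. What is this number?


Computing partitions of 69 into odd parts (1, 3, 5, ...):
Using the generating function prod_{k>=0} 1/(1-x^(2k+1)),
the count is 27130

27130


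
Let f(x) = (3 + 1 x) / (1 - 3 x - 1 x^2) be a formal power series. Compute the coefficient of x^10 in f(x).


Write f(x) = sum_{k>=0} a_k x^k. Multiplying both sides by 1 - 3 x - 1 x^2 gives
(1 - 3 x - 1 x^2) sum_{k>=0} a_k x^k = 3 + 1 x.
Matching coefficients:
 x^0: a_0 = 3
 x^1: a_1 - 3 a_0 = 1  =>  a_1 = 3*3 + 1 = 10
 x^k (k >= 2): a_k = 3 a_{k-1} + 1 a_{k-2}.
Iterating: a_2 = 33, a_3 = 109, a_4 = 360, a_5 = 1189, a_6 = 3927, a_7 = 12970, a_8 = 42837, a_9 = 141481, a_10 = 467280.
So the coefficient of x^10 is 467280.

467280


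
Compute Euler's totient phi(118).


phi(n) counts integers in [1, n] coprime to n. Using the multiplicative formula phi(n) = n * prod_{p | n} (1 - 1/p):
118 = 2 * 59, so
phi(118) = 118 * (1 - 1/2) * (1 - 1/59) = 58.

58


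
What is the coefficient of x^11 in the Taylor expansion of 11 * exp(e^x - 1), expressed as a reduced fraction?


exp(e^x - 1) = sum_{k>=0} Bell_k x^k / k!, where Bell_k is the k-th Bell number.
So the coefficient of x^11 is 11 * Bell_11 / 11!.
Computing: Bell_11 = 678570 and 11! = 39916800, giving
11 * 678570/39916800 = 22619/120960.

22619/120960


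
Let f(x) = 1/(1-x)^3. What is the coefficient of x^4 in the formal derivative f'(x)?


Differentiate: d/dx [ 1/(1-x)^r ] = r / (1-x)^(r+1).
Here r = 3, so f'(x) = 3 / (1-x)^4.
The expansion of 1/(1-x)^(r+1) has coefficient of x^n equal to C(n+r, r).
So the coefficient of x^4 in f'(x) is
3 * C(7, 3) = 3 * 35 = 105

105


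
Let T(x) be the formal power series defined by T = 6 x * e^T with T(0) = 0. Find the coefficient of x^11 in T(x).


Apply the Lagrange inversion formula: if T = 6 x * phi(T) with phi(t) = e^t, then
[x^n] T = 6^n * (1/n) [t^(n-1)] phi(t)^n = 6^n * (1/n) [t^(n-1)] e^(n t) = 6^n * (1/n) * n^(n-1) / (n-1)! = 6^n * n^(n-1) / n!.
When c = 1 this is the Cayley count of rooted labeled trees on n vertices, divided by n!.
For n = 11: 6^11 * 11^10 / 11! = 362797056 * 25937424601/39916800 = 41254652801736/175.

41254652801736/175


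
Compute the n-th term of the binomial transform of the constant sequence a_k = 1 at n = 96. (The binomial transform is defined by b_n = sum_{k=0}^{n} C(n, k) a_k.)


With a_k = 1 for all k, b_n = sum_{k=0}^{n} C(n, k) = 2^n by the binomial theorem.
For n = 96: 2^96 = 79228162514264337593543950336.

79228162514264337593543950336


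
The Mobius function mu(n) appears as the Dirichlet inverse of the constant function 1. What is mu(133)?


133 = 7 * 19 (all distinct primes).
mu(133) = (-1)^2 = 1

1


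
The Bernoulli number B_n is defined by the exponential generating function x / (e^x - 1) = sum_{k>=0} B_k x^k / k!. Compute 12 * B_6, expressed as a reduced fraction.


Bernoulli numbers can also be computed recursively via B_0 = 1 and sum_{j=0}^{m} C(m+1, j) B_j = 0 for m >= 1. Odd-index Bernoulli numbers vanish for k >= 3.
Computing B_6 = 1/42, so 12 * B_6 = 12 * 1/42 = 2/7.

2/7


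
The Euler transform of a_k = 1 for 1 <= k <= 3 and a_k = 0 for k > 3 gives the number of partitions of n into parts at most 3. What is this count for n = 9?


Partitions of 9 into parts at most 3:
Using generating function (1-x)^(-1)(1-x^2)^(-1)(1-x^3)^(-1),
the coefficient of x^9 = 12

12


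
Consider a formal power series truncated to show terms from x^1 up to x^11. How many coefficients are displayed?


From x^1 to x^11 inclusive, the count is 11 - 1 + 1 = 11.

11


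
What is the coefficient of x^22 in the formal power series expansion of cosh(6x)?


The Maclaurin series is cosh(t) = sum_{m>=0} t^(2m) / (2m)!, so substituting t = 6x, only even powers of x are nonzero, with coefficient of x^(2m) equal to 6^(2m) / (2m)!.
For x^22 the coefficient is 6^22/22! = 131621703842267136/1124000727777607680000 = 12754584/108919435625.

12754584/108919435625


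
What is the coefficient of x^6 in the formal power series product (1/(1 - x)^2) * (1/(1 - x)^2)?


Combine the factors: (1/(1 - x)^2) * (1/(1 - x)^2) = 1/(1 - x)^4.
Then use 1/(1 - x)^r = sum_{k>=0} C(k + r - 1, r - 1) x^k with r = 4 and k = 6:
C(9, 3) = 84.

84


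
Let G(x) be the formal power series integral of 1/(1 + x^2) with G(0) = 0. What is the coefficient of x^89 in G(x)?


1/(1 + x^2) = sum_{j>=0} (-1)^j x^(2j). Integrating termwise with G(0) = 0:
G(x) = sum_{j>=0} (-1)^j x^(2j+1) / (2j+1) = arctan(x).
Only odd powers are nonzero. For x^89 write 89 = 2*44 + 1, giving
(-1)^44 / 89 = 1/89 = 1/89.

1/89


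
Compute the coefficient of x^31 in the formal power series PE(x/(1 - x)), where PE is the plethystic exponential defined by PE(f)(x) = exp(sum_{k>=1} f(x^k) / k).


For f(x) = x/(1 - x) we have
sum_{k>=1} f(x^k) / k = sum_{k>=1} (1/k) * x^k / (1 - x^k) = sum_{k, m >= 1} x^(k m) / k,
which after exponentiating simplifies to
PE(x/(1 - x)) = prod_{k>=1} 1 / (1 - x^k).
This is the generating function for the partition function p(n), so the coefficient of x^31 is p(31).
Computing p(31) by dynamic programming over parts 1, 2, ..., 31: p(31) = 6842.

6842


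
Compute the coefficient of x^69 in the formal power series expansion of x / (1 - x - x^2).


Let f(x) = sum_{k>=0} a_k x^k. Multiplying f(x) * (1 - x - x^2) = x and matching coefficients gives a_0 = 0, a_1 = 1, and a_k = a_{k-1} + a_{k-2} for k >= 2. These are the Fibonacci numbers F_k.
Iterating from F_0 = 0, F_1 = 1:
F_0=0, F_1=1, F_2=1, F_3=2, F_4=3, F_5=5, F_6=8, F_7=13, F_8=21, F_9=34, ...
F_69 = 117669030460994.

117669030460994


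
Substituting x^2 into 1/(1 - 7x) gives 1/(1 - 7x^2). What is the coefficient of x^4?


The coefficient of x^(2m) in 1/(1 - 7x^2) is 7^m.
With n = 4 = 2*2, the coefficient is 7^2 = 49.

49


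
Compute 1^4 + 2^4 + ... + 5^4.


This power sum has a closed form given by Faulhaber's formula
sum_{k=1}^{m} k^p = (1 / (p + 1)) * sum_{j=0}^{p} C(p + 1, j) B_j m^(p + 1 - j),
but for small m direct computation is fastest:
1 + 16 + 81 + 256 + 625 = 979.

979


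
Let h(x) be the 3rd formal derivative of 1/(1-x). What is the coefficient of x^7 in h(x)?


Differentiating 3 times: d^3/dx^3 [1/(1-x)] = 3!/(1-x)^4.
The expansion 1/(1-x)^4 = sum_{k>=0} C(k+3, 3) x^k, so the coefficient of x^n in 3!/(1-x)^4 is 3! * C(n+3, 3).
For n = 7: 6 * C(10, 3) = 6 * 120 = 720

720


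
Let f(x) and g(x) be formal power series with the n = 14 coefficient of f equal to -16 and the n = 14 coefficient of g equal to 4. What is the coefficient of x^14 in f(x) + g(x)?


Addition of formal power series is termwise.
The coefficient of x^14 in f + g = -16 + 4
= -12

-12


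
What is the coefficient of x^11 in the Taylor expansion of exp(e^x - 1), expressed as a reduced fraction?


exp(e^x - 1) = sum_{k>=0} Bell_k x^k / k!, where Bell_k is the k-th Bell number.
So the coefficient of x^11 is Bell_11 / 11!.
Computing: Bell_11 = 678570 and 11! = 39916800, giving
678570/39916800 = 22619/1330560.

22619/1330560


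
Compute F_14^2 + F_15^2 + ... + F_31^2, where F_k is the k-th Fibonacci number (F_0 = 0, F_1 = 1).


There is a standard identity sum_{k=0}^{N} F_k^2 = F_N * F_{N+1} (proved inductively from the telescoping relation F_k^2 = F_k F_{k+1} - F_{k-1} F_k). Then
sum_{k=14}^{31} F_k^2 = F_31 F_32 - F_13 F_14.
Computing: F_31 = 1346269, F_32 = 2178309, F_13 = 233, F_14 = 377.
Sum = 1346269 * 2178309 - 233 * 377 = 2932589791280.

2932589791280


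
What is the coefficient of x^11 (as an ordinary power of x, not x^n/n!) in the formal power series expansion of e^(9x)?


The exponential series is e^y = sum_{k>=0} y^k / k!. Substituting y = 9x gives
e^(9x) = sum_{k>=0} 9^k x^k / k!.
So the coefficient of x^n is a^n/n! with a = 9, n = 11:
9^11 / 11! = 31381059609/39916800 = 387420489/492800

387420489/492800


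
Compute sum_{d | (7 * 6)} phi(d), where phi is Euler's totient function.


First, 7 * 6 = 42. One classical identity is sum_{d | n} phi(d) = n (each k in [1, n] has a unique gcd with n, and among the k's with gcd(k, n) = n/d there are phi(d) of them). So the sum equals 42. We also verify directly:
Divisors of 42: 1, 2, 3, 6, 7, 14, 21, 42.
phi values: 1, 1, 2, 2, 6, 6, 12, 12.
Sum = 42.

42


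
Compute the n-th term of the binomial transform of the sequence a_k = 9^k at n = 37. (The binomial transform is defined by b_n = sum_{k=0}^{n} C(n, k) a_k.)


With a_k = 9^k, b_n = sum_{k=0}^{n} C(n, k) 9^k = (1 + 9)^n by the binomial theorem.
For n = 37: (1 + 9)^37 = 10^37 = 10000000000000000000000000000000000000.

10000000000000000000000000000000000000


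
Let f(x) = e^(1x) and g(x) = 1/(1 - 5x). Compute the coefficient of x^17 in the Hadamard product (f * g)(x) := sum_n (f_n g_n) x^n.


Expanding: f_k = 1^k/k! (from e^(1x)) and g_k = 5^k (from 1/(1 - 5x)). So the Hadamard coefficient (f * g)_k = 1^k 5^k / k! = (5)^k / k!.
For k = 17: 5^17/17! = 762939453125/355687428096000 = 6103515625/2845499424768.

6103515625/2845499424768


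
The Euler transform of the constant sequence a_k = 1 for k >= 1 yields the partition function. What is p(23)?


The Euler transform converts the sequence a_k = 1 into the number of integer partitions.
Using the recurrence or dynamic programming:
p(23) = 1255

1255


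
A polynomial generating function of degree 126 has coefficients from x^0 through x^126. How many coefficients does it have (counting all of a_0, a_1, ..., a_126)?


A polynomial of degree 126 takes the form a_0 + a_1 x + ... + a_126 x^126.
The number of coefficients is 126 + 1 = 127.

127


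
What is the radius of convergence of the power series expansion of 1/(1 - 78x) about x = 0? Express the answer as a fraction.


Expanding 1/(1 - 78x) = sum_{k>=0} 78^k x^k, the series converges when |78x| < 1, i.e., |x| < 1/78.
So the radius of convergence is 1/78 = 1/78.

1/78


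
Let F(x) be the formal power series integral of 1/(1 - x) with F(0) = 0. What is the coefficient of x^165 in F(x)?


1/(1 - x) = sum_{k>=0} x^k. Integrating termwise and using F(0) = 0 gives
F(x) = sum_{k>=0} x^(k+1) / (k+1) = sum_{m>=1} x^m / m = -ln(1 - x).
So the coefficient of x^165 is 1/165 = 1/165.

1/165


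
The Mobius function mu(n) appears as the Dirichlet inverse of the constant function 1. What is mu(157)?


157 = 157 (all distinct primes).
mu(157) = (-1)^1 = -1

-1


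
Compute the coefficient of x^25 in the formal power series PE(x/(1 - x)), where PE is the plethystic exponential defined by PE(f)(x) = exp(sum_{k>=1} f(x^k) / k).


For f(x) = x/(1 - x) we have
sum_{k>=1} f(x^k) / k = sum_{k>=1} (1/k) * x^k / (1 - x^k) = sum_{k, m >= 1} x^(k m) / k,
which after exponentiating simplifies to
PE(x/(1 - x)) = prod_{k>=1} 1 / (1 - x^k).
This is the generating function for the partition function p(n), so the coefficient of x^25 is p(25).
Computing p(25) by dynamic programming over parts 1, 2, ..., 25: p(25) = 1958.

1958


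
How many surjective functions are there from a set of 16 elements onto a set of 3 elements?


By inclusion-exclusion on which target elements are missed, the number of surjections from an n-set onto a k-set is
surj(n, k) = sum_{j=0}^{k} (-1)^j C(k, j) (k - j)^n.
Equivalently surj(n, k) = k! * S(n, k), where S(n, k) is the Stirling number of the second kind.
For n = 16, k = 3:
S(16, 3) = 7141686, so
surj = 3! * 7141686 = 6 * 7141686 = 42850116.

42850116


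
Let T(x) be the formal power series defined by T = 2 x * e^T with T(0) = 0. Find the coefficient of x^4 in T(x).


Apply the Lagrange inversion formula: if T = 2 x * phi(T) with phi(t) = e^t, then
[x^n] T = 2^n * (1/n) [t^(n-1)] phi(t)^n = 2^n * (1/n) [t^(n-1)] e^(n t) = 2^n * (1/n) * n^(n-1) / (n-1)! = 2^n * n^(n-1) / n!.
When c = 1 this is the Cayley count of rooted labeled trees on n vertices, divided by n!.
For n = 4: 2^4 * 4^3 / 4! = 16 * 64/24 = 128/3.

128/3


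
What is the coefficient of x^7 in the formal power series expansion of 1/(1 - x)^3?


The negative binomial / multiset identity is
1/(1 - x)^r = sum_{k>=0} C(k + r - 1, r - 1) x^k.
Here r = 3 and k = 7, so the coefficient is
C(7 + 2, 2) = C(9, 2)
= 36

36


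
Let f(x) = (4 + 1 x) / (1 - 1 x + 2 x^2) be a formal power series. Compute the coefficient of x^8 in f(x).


Write f(x) = sum_{k>=0} a_k x^k. Multiplying both sides by 1 - 1 x + 2 x^2 gives
(1 - 1 x + 2 x^2) sum_{k>=0} a_k x^k = 4 + 1 x.
Matching coefficients:
 x^0: a_0 = 4
 x^1: a_1 - 1 a_0 = 1  =>  a_1 = 1*4 + 1 = 5
 x^k (k >= 2): a_k = 1 a_{k-1} - 2 a_{k-2}.
Iterating: a_2 = -3, a_3 = -13, a_4 = -7, a_5 = 19, a_6 = 33, a_7 = -5, a_8 = -71.
So the coefficient of x^8 is -71.

-71


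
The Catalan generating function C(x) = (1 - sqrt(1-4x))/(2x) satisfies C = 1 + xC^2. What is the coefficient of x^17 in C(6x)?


Substituting x -> 6x scales the n-th coefficient by 6^n, so [x^17] C(6x) = 6^17 * C_17.
C_17 = C(2*17, 17)/(18) = 2333606220/18 = 129644790.
So 6^17 * 129644790 = 16926659444736 * 129644790 = 2194453209114315325440.

2194453209114315325440


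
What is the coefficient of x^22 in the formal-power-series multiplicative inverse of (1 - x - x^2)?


Let the inverse be f(x) = sum_{k>=0} a_k x^k. From f(x) * (1 - x - x^2) = 1 and matching coefficients:
 x^0: a_0 = 1.
 x^1: a_1 - a_0 = 0, so a_1 = 1.
 x^k (k >= 2): a_k - a_{k-1} - a_{k-2} = 0, i.e. a_k = a_{k-1} + a_{k-2}.
This is the Fibonacci-type recurrence shifted so that a_0 = a_1 = 1.
Iterating: a_0=1, a_1=1, a_2=2, a_3=3, a_4=5, a_5=8, a_6=13, a_7=21, a_8=34, a_9=55, ...
a_22 = 28657.

28657


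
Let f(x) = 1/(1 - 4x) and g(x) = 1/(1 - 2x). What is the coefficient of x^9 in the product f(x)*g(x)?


The coefficient of x^n in f*g is the Cauchy product: sum_{k=0}^{n} a^k * b^(n-k).
With a=4, b=2, n=9:
sum_{k=0}^{9} 4^k * 2^(9-k)
= 523776

523776


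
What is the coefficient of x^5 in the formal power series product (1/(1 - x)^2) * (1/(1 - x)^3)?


Combine the factors: (1/(1 - x)^2) * (1/(1 - x)^3) = 1/(1 - x)^5.
Then use 1/(1 - x)^r = sum_{k>=0} C(k + r - 1, r - 1) x^k with r = 5 and k = 5:
C(9, 4) = 126.

126


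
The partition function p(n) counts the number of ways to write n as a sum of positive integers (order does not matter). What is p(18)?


Using the generating function prod_{k>=1} 1/(1-x^k), we compute p(18).
By dynamic programming over parts 1 through 18:
p(18) = 385

385


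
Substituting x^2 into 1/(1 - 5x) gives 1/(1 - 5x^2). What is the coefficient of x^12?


The coefficient of x^(2m) in 1/(1 - 5x^2) is 5^m.
With n = 12 = 2*6, the coefficient is 5^6 = 15625.

15625


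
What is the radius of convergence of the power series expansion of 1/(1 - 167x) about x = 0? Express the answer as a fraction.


Expanding 1/(1 - 167x) = sum_{k>=0} 167^k x^k, the series converges when |167x| < 1, i.e., |x| < 1/167.
So the radius of convergence is 1/167 = 1/167.

1/167


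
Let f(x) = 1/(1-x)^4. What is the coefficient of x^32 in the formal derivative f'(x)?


Differentiate: d/dx [ 1/(1-x)^r ] = r / (1-x)^(r+1).
Here r = 4, so f'(x) = 4 / (1-x)^5.
The expansion of 1/(1-x)^(r+1) has coefficient of x^n equal to C(n+r, r).
So the coefficient of x^32 in f'(x) is
4 * C(36, 4) = 4 * 58905 = 235620

235620


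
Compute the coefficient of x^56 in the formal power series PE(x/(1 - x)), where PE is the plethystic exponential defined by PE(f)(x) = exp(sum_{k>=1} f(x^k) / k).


For f(x) = x/(1 - x) we have
sum_{k>=1} f(x^k) / k = sum_{k>=1} (1/k) * x^k / (1 - x^k) = sum_{k, m >= 1} x^(k m) / k,
which after exponentiating simplifies to
PE(x/(1 - x)) = prod_{k>=1} 1 / (1 - x^k).
This is the generating function for the partition function p(n), so the coefficient of x^56 is p(56).
Computing p(56) by dynamic programming over parts 1, 2, ..., 56: p(56) = 526823.

526823


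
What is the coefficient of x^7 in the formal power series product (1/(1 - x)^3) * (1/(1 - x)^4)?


Combine the factors: (1/(1 - x)^3) * (1/(1 - x)^4) = 1/(1 - x)^7.
Then use 1/(1 - x)^r = sum_{k>=0} C(k + r - 1, r - 1) x^k with r = 7 and k = 7:
C(13, 6) = 1716.

1716


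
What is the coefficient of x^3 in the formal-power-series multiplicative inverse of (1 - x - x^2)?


Let the inverse be f(x) = sum_{k>=0} a_k x^k. From f(x) * (1 - x - x^2) = 1 and matching coefficients:
 x^0: a_0 = 1.
 x^1: a_1 - a_0 = 0, so a_1 = 1.
 x^k (k >= 2): a_k - a_{k-1} - a_{k-2} = 0, i.e. a_k = a_{k-1} + a_{k-2}.
This is the Fibonacci-type recurrence shifted so that a_0 = a_1 = 1.
Iterating: a_0=1, a_1=1, a_2=2, a_3=3
a_3 = 3.

3


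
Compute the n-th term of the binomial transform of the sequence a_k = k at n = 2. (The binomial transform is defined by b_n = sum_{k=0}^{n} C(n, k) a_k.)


With a_k = k, b_n = sum_{k=0}^{n} C(n, k) k. Using k * C(n, k) = n * C(n-1, k-1) gives b_n = n * sum_{k>=1} C(n-1, k-1) = n * 2^(n-1).
For n = 2: 2 * 2^1 = 2 * 2 = 4.

4


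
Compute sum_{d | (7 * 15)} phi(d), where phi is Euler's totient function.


First, 7 * 15 = 105. One classical identity is sum_{d | n} phi(d) = n (each k in [1, n] has a unique gcd with n, and among the k's with gcd(k, n) = n/d there are phi(d) of them). So the sum equals 105. We also verify directly:
Divisors of 105: 1, 3, 5, 7, 15, 21, 35, 105.
phi values: 1, 2, 4, 6, 8, 12, 24, 48.
Sum = 105.

105


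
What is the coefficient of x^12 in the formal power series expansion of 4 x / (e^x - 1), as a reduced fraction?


The exponential generating function for Bernoulli numbers is
x / (e^x - 1) = sum_{k>=0} B_k x^k / k!.
So the coefficient of x^12 in 4 x / (e^x - 1) is 4 B_12 / 12!.
Computing: B_12 = -691/2730, 12! = 479001600, giving
4 * -691/2730 / 479001600 = -691/326918592000.

-691/326918592000


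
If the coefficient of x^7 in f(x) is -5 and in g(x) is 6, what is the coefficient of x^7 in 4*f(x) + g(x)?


Scalar multiplication scales coefficients: 4 * -5 = -20.
Then add the g coefficient: -20 + 6
= -14

-14


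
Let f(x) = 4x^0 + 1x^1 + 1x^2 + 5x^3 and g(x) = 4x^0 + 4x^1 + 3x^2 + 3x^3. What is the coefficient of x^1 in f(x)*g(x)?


Cauchy product at x^1:
4*4 + 1*4
= 20

20


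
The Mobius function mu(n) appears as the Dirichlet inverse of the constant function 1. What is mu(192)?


192 has a squared prime factor, so mu(192) = 0.
Factorization reveals a repeated prime.

0


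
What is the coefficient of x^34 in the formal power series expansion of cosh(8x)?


The Maclaurin series is cosh(t) = sum_{m>=0} t^(2m) / (2m)!, so substituting t = 8x, only even powers of x are nonzero, with coefficient of x^(2m) equal to 8^(2m) / (2m)!.
For x^34 the coefficient is 8^34/34! = 5070602400912917605986812821504/295232799039604140847618609643520000000 = 1180591620717411303424/68739242628124575327993046875.

1180591620717411303424/68739242628124575327993046875


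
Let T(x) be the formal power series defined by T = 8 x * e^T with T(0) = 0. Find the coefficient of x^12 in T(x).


Apply the Lagrange inversion formula: if T = 8 x * phi(T) with phi(t) = e^t, then
[x^n] T = 8^n * (1/n) [t^(n-1)] phi(t)^n = 8^n * (1/n) [t^(n-1)] e^(n t) = 8^n * (1/n) * n^(n-1) / (n-1)! = 8^n * n^(n-1) / n!.
When c = 1 this is the Cayley count of rooted labeled trees on n vertices, divided by n!.
For n = 12: 8^12 * 12^11 / 12! = 68719476736 * 743008370688/479001600 = 205195258022068224/1925.

205195258022068224/1925


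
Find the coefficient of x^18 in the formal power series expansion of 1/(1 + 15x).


Write 1/(1 + c x) = 1/(1 - (-c) x) and apply the geometric-series identity
1/(1 - y) = sum_{k>=0} y^k to get 1/(1 + c x) = sum_{k>=0} (-c)^k x^k.
So the coefficient of x^k is (-c)^k = (-1)^k * c^k.
Here c = 15 and k = 18:
(-15)^18 = 1 * 1477891880035400390625 = 1477891880035400390625

1477891880035400390625


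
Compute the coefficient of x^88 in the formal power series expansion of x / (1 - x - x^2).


Let f(x) = sum_{k>=0} a_k x^k. Multiplying f(x) * (1 - x - x^2) = x and matching coefficients gives a_0 = 0, a_1 = 1, and a_k = a_{k-1} + a_{k-2} for k >= 2. These are the Fibonacci numbers F_k.
Iterating from F_0 = 0, F_1 = 1:
F_0=0, F_1=1, F_2=1, F_3=2, F_4=3, F_5=5, F_6=8, F_7=13, F_8=21, F_9=34, ...
F_88 = 1100087778366101931.

1100087778366101931


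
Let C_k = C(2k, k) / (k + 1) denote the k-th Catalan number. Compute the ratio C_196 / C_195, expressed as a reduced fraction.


Using C_k = (2k)! / (k! (k+1)!), the ratio C_{k+1}/C_k simplifies to
C_{k+1}/C_k = [(2k+2)! / ((k+1)! (k+2)!)] * [k! (k+1)! / (2k)!]
 = (2k+2)(2k+1) / ((k+1)(k+2)) = 2(2k+1) / (k+2).
For k = 195: 2(2*195 + 1) / (195 + 2) = 782/197 = 782/197.

782/197


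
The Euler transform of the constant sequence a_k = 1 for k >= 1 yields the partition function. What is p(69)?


The Euler transform converts the sequence a_k = 1 into the number of integer partitions.
Using the recurrence or dynamic programming:
p(69) = 3554345

3554345


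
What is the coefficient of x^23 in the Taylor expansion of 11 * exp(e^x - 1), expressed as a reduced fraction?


exp(e^x - 1) = sum_{k>=0} Bell_k x^k / k!, where Bell_k is the k-th Bell number.
So the coefficient of x^23 is 11 * Bell_23 / 23!.
Computing: Bell_23 = 44152005855084346 and 23! = 25852016738884976640000, giving
11 * 44152005855084346/25852016738884976640000 = 22076002927542173/1175091669949317120000.

22076002927542173/1175091669949317120000


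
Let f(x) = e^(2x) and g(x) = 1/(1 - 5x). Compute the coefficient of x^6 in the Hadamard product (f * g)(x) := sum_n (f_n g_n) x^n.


Expanding: f_k = 2^k/k! (from e^(2x)) and g_k = 5^k (from 1/(1 - 5x)). So the Hadamard coefficient (f * g)_k = 2^k 5^k / k! = (10)^k / k!.
For k = 6: 10^6/6! = 1000000/720 = 12500/9.

12500/9


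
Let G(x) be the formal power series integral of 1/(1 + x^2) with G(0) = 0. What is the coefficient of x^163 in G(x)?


1/(1 + x^2) = sum_{j>=0} (-1)^j x^(2j). Integrating termwise with G(0) = 0:
G(x) = sum_{j>=0} (-1)^j x^(2j+1) / (2j+1) = arctan(x).
Only odd powers are nonzero. For x^163 write 163 = 2*81 + 1, giving
(-1)^81 / 163 = -1/163 = -1/163.

-1/163


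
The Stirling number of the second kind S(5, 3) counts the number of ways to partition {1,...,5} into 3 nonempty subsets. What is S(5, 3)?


Using the explicit formula S(n,k) = (1/k!) sum_{j=0}^{k} (-1)^(k-j) C(k,j) j^n:
S(5, 3) = 25
Equivalently, S(n,k) is n! times the coefficient of x^n in the EGF (e^x - 1)^k / k!.

25


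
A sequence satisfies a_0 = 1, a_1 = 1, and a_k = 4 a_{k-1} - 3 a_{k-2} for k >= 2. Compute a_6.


The characteristic equation is t^2 - 4 t + 3 = 0, with roots r_1 = 3 and r_2 = 1 (so c_1 = r_1 + r_2, c_2 = -r_1 r_2 as required).
One can use the closed form a_n = A r_1^n + B r_2^n, but direct iteration is more reliable:
a_0 = 1, a_1 = 1, a_2 = 1, a_3 = 1, a_4 = 1, a_5 = 1, a_6 = 1.
So a_6 = 1.

1


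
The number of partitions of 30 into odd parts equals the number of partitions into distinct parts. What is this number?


Computing partitions of 30 into odd parts (1, 3, 5, ...):
Using the generating function prod_{k>=0} 1/(1-x^(2k+1)),
the count is 296

296


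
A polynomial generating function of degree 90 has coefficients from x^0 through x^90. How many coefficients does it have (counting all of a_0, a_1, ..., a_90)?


A polynomial of degree 90 takes the form a_0 + a_1 x + ... + a_90 x^90.
The number of coefficients is 90 + 1 = 91.

91


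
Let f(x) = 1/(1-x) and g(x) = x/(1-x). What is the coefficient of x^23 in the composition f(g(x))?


First simplify the composition: f(g(x)) = 1/(1 - x/(1-x)) = (1-x)/((1-x) - x) = (1-x)/(1-2x).
Now extract the coefficient. Write (1-x)/(1-2x) = 1/(1-2x) - x/(1-2x).
The coefficient of x^n in 1/(1-2x) is 2^n, and in x/(1-2x) is 2^(n-1) (for n >= 1).
So the coefficient of x^23 is 2^23 - 2^22 = 8388608 - 4194304 = 4194304.

4194304


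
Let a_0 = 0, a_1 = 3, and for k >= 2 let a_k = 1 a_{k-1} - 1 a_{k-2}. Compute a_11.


Iterating the recurrence forward:
a_0 = 0
a_1 = 3
a_2 = 1*3 - 1*0 = 3
a_3 = 1*3 - 1*3 = 0
a_4 = 1*0 - 1*3 = -3
a_5 = 1*-3 - 1*0 = -3
a_6 = 1*-3 - 1*-3 = 0
a_7 = 1*0 - 1*-3 = 3
a_8 = 1*3 - 1*0 = 3
a_9 = 1*3 - 1*3 = 0
a_10 = 1*0 - 1*3 = -3
a_11 = 1*-3 - 1*0 = -3
So a_11 = -3.

-3


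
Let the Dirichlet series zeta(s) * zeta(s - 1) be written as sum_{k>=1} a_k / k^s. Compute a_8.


Convolution gives a_k = sum_{d | k} d * 1 = sum_{d | k} d = sigma(k), the sum of positive divisors of k.
For k = 8, the divisors are 1, 2, 4, 8, so
sigma(8) = 1 + 2 + 4 + 8 = 15.

15


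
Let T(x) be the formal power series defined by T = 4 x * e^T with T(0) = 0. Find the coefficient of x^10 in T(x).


Apply the Lagrange inversion formula: if T = 4 x * phi(T) with phi(t) = e^t, then
[x^n] T = 4^n * (1/n) [t^(n-1)] phi(t)^n = 4^n * (1/n) [t^(n-1)] e^(n t) = 4^n * (1/n) * n^(n-1) / (n-1)! = 4^n * n^(n-1) / n!.
When c = 1 this is the Cayley count of rooted labeled trees on n vertices, divided by n!.
For n = 10: 4^10 * 10^9 / 10! = 1048576 * 1000000000/3628800 = 163840000000/567.

163840000000/567


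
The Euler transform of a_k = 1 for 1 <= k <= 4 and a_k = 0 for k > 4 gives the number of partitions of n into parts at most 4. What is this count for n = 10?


Partitions of 10 into parts at most 4:
Using generating function (1-x)^(-1)(1-x^2)^(-1)...(1-x^4)^(-1),
the coefficient of x^10 = 23

23


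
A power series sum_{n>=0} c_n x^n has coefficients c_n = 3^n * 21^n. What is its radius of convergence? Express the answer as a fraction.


By the root test (Cauchy-Hadamard), the radius is R = 1 / limsup_n |c_n|^(1/n).
Here |c_n|^(1/n) = (3^n * 21^n)^(1/n) = 3 * 21 = 63 for all n.
So R = 1/63 = 1/63.

1/63


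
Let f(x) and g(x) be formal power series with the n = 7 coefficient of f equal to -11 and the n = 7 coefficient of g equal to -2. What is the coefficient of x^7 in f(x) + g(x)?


Addition of formal power series is termwise.
The coefficient of x^7 in f + g = -11 + -2
= -13

-13


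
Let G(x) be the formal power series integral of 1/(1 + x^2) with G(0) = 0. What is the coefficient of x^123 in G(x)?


1/(1 + x^2) = sum_{j>=0} (-1)^j x^(2j). Integrating termwise with G(0) = 0:
G(x) = sum_{j>=0} (-1)^j x^(2j+1) / (2j+1) = arctan(x).
Only odd powers are nonzero. For x^123 write 123 = 2*61 + 1, giving
(-1)^61 / 123 = -1/123 = -1/123.

-1/123


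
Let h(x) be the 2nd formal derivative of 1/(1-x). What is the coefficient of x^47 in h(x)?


Differentiating 2 times: d^2/dx^2 [1/(1-x)] = 2!/(1-x)^3.
The expansion 1/(1-x)^3 = sum_{k>=0} C(k+2, 2) x^k, so the coefficient of x^n in 2!/(1-x)^3 is 2! * C(n+2, 2).
For n = 47: 2 * C(49, 2) = 2 * 1176 = 2352

2352


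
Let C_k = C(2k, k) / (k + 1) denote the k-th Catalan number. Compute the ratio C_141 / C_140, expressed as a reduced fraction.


Using C_k = (2k)! / (k! (k+1)!), the ratio C_{k+1}/C_k simplifies to
C_{k+1}/C_k = [(2k+2)! / ((k+1)! (k+2)!)] * [k! (k+1)! / (2k)!]
 = (2k+2)(2k+1) / ((k+1)(k+2)) = 2(2k+1) / (k+2).
For k = 140: 2(2*140 + 1) / (140 + 2) = 562/142 = 281/71.

281/71


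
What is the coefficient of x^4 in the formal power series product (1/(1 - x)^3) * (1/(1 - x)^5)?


Combine the factors: (1/(1 - x)^3) * (1/(1 - x)^5) = 1/(1 - x)^8.
Then use 1/(1 - x)^r = sum_{k>=0} C(k + r - 1, r - 1) x^k with r = 8 and k = 4:
C(11, 7) = 330.

330


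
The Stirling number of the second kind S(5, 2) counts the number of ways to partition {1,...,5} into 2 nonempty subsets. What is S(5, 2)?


Using the explicit formula S(n,k) = (1/k!) sum_{j=0}^{k} (-1)^(k-j) C(k,j) j^n:
S(5, 2) = 15
Equivalently, S(n,k) is n! times the coefficient of x^n in the EGF (e^x - 1)^k / k!.

15


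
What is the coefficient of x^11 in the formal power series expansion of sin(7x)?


The Maclaurin series is sin(t) = sum_{k>=0} (-1)^k t^(2k+1) / (2k+1)!, so substituting t = 7x, only odd powers of x are nonzero, with coefficient of x^(2k+1) equal to (-1)^k 7^(2k+1) / (2k+1)!.
Write 11 = 2*5 + 1, giving the coefficient (-1)^5 * 7^11 / 11! = -1977326743/39916800 = -282475249/5702400.

-282475249/5702400


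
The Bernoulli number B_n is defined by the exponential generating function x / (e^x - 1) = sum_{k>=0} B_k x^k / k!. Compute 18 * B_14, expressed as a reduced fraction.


Bernoulli numbers can also be computed recursively via B_0 = 1 and sum_{j=0}^{m} C(m+1, j) B_j = 0 for m >= 1. Odd-index Bernoulli numbers vanish for k >= 3.
Computing B_14 = 7/6, so 18 * B_14 = 18 * 7/6 = 21.

21


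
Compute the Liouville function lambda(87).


The Liouville function is lambda(k) = (-1)^Omega(k), where Omega(k) counts the prime factors of k with multiplicity.
Factoring: 87 = 3 * 29, so Omega(87) = 2.
lambda(87) = (-1)^2 = 1.

1


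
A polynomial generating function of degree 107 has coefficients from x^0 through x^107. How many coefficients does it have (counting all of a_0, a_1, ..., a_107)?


A polynomial of degree 107 takes the form a_0 + a_1 x + ... + a_107 x^107.
The number of coefficients is 107 + 1 = 108.

108


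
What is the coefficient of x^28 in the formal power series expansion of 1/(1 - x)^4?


The negative binomial / multiset identity is
1/(1 - x)^r = sum_{k>=0} C(k + r - 1, r - 1) x^k.
Here r = 4 and k = 28, so the coefficient is
C(28 + 3, 3) = C(31, 3)
= 4495

4495


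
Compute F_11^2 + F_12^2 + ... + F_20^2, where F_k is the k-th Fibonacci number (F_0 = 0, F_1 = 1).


There is a standard identity sum_{k=0}^{N} F_k^2 = F_N * F_{N+1} (proved inductively from the telescoping relation F_k^2 = F_k F_{k+1} - F_{k-1} F_k). Then
sum_{k=11}^{20} F_k^2 = F_20 F_21 - F_10 F_11.
Computing: F_20 = 6765, F_21 = 10946, F_10 = 55, F_11 = 89.
Sum = 6765 * 10946 - 55 * 89 = 74044795.

74044795


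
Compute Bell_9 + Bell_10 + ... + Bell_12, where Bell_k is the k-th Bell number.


Recall Bell_k counts set partitions of a k-set (with Bell_0 = 1 by convention).
Bell_9 through Bell_12: 21147, 115975, 678570, 4213597
Sum = 21147 + 115975 + 678570 + 4213597 = 5029289.

5029289
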